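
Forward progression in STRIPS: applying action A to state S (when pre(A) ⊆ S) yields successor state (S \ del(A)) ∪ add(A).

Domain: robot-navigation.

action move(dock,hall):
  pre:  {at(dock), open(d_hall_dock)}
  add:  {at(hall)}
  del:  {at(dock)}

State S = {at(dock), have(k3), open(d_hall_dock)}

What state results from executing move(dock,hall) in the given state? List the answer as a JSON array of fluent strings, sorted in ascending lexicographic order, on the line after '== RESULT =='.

Compute (S \ del) ∪ add:
  pre ⊆ S: {at(dock), open(d_hall_dock)} ⊆ S  — applicable
  S \ del = {have(k3), open(d_hall_dock)}
  ∪ add   = {at(hall), have(k3), open(d_hall_dock)}

== RESULT ==
["at(hall)", "have(k3)", "open(d_hall_dock)"]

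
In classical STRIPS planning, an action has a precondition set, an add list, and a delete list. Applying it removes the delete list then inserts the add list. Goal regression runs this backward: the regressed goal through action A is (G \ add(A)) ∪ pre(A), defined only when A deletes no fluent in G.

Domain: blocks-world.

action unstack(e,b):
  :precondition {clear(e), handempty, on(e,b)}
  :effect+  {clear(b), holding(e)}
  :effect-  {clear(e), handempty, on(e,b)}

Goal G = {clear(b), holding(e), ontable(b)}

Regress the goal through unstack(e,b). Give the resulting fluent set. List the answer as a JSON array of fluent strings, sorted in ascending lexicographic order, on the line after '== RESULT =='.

Compute (G \ add) ∪ pre:
  G ∩ del = {}  (empty — regression defined)
  G \ add = {clear(b), holding(e), ontable(b)} \ {clear(b), holding(e)} = {ontable(b)}
  ∪ pre   = {ontable(b)} ∪ {clear(e), handempty, on(e,b)}
          = {clear(e), handempty, on(e,b), ontable(b)}

== RESULT ==
["clear(e)", "handempty", "on(e,b)", "ontable(b)"]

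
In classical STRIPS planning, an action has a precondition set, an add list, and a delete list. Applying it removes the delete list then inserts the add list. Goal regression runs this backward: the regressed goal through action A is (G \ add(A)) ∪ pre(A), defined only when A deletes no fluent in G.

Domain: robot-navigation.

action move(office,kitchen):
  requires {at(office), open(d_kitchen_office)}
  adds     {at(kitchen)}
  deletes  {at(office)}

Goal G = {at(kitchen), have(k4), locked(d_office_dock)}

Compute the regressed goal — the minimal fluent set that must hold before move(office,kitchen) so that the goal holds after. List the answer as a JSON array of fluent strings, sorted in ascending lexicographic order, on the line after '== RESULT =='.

Compute (G \ add) ∪ pre:
  G ∩ del = {}  (empty — regression defined)
  G \ add = {at(kitchen), have(k4), locked(d_office_dock)} \ {at(kitchen)} = {have(k4), locked(d_office_dock)}
  ∪ pre   = {have(k4), locked(d_office_dock)} ∪ {at(office), open(d_kitchen_office)}
          = {at(office), have(k4), locked(d_office_dock), open(d_kitchen_office)}

== RESULT ==
["at(office)", "have(k4)", "locked(d_office_dock)", "open(d_kitchen_office)"]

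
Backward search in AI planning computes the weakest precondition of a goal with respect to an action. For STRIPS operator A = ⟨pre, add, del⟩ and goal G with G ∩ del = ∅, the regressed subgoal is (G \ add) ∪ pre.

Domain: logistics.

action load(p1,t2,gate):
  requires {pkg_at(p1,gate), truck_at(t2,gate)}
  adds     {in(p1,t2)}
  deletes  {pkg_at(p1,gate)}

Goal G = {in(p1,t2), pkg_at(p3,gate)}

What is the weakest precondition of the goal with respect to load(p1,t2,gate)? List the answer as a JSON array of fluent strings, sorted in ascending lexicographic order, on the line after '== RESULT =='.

Compute (G \ add) ∪ pre:
  G ∩ del = {}  (empty — regression defined)
  G \ add = {in(p1,t2), pkg_at(p3,gate)} \ {in(p1,t2)} = {pkg_at(p3,gate)}
  ∪ pre   = {pkg_at(p3,gate)} ∪ {pkg_at(p1,gate), truck_at(t2,gate)}
          = {pkg_at(p1,gate), pkg_at(p3,gate), truck_at(t2,gate)}

== RESULT ==
["pkg_at(p1,gate)", "pkg_at(p3,gate)", "truck_at(t2,gate)"]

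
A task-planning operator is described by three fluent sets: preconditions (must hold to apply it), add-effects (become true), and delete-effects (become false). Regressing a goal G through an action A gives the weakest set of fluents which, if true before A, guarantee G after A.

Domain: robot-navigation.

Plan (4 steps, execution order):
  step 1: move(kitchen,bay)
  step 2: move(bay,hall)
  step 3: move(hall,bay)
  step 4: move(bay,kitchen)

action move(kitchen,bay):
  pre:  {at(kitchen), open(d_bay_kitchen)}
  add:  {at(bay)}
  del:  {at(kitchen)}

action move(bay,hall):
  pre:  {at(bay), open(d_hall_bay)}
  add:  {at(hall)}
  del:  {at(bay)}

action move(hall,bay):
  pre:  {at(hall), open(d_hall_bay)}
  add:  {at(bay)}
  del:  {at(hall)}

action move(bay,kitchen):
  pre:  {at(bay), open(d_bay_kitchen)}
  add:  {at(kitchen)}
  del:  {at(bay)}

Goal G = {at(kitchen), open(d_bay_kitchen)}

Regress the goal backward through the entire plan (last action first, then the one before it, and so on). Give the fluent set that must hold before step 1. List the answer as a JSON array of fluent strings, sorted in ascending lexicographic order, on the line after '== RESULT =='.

Work backward from the goal:
  through step 4 (move(bay,kitchen)): drop {at(kitchen)}, keep {open(d_bay_kitchen)}, require {at(bay), open(d_bay_kitchen)}
    → {at(bay), open(d_bay_kitchen)}
  through step 3 (move(hall,bay)): drop {at(bay)}, keep {open(d_bay_kitchen)}, require {at(hall), open(d_hall_bay)}
    → {at(hall), open(d_bay_kitchen), open(d_hall_bay)}
  through step 2 (move(bay,hall)): drop {at(hall)}, keep {open(d_bay_kitchen), open(d_hall_bay)}, require {at(bay), open(d_hall_bay)}
    → {at(bay), open(d_bay_kitchen), open(d_hall_bay)}
  through step 1 (move(kitchen,bay)): drop {at(bay)}, keep {open(d_bay_kitchen), open(d_hall_bay)}, require {at(kitchen), open(d_bay_kitchen)}
    → {at(kitchen), open(d_bay_kitchen), open(d_hall_bay)}

== RESULT ==
["at(kitchen)", "open(d_bay_kitchen)", "open(d_hall_bay)"]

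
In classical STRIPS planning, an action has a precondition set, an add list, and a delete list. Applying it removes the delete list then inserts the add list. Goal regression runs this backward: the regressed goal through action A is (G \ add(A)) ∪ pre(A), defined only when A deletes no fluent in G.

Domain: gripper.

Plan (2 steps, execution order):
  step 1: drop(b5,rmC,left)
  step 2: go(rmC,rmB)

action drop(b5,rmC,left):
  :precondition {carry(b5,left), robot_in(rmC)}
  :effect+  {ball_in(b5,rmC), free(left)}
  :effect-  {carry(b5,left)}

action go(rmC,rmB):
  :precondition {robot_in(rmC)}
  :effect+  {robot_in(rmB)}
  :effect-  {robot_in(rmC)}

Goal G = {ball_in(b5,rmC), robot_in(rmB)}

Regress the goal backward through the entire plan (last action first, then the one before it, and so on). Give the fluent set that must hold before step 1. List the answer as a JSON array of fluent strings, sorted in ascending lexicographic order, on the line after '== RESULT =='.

Regress step by step:
  through step 2 (go(rmC,rmB)): drop {robot_in(rmB)}, keep {ball_in(b5,rmC)}, require {robot_in(rmC)}
    → {ball_in(b5,rmC), robot_in(rmC)}
  through step 1 (drop(b5,rmC,left)): drop {ball_in(b5,rmC)}, keep {robot_in(rmC)}, require {carry(b5,left), robot_in(rmC)}
    → {carry(b5,left), robot_in(rmC)}

== RESULT ==
["carry(b5,left)", "robot_in(rmC)"]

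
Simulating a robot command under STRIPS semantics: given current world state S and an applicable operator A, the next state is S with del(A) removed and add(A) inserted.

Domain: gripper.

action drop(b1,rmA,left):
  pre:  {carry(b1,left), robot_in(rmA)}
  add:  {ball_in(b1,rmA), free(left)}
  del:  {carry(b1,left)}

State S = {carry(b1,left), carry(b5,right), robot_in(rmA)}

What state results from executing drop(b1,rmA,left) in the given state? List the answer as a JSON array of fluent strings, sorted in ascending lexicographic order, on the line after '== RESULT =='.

Progress:
  pre ⊆ S: {carry(b1,left), robot_in(rmA)} ⊆ S  — applicable
  S \ del = {carry(b5,right), robot_in(rmA)}
  ∪ add   = {ball_in(b1,rmA), carry(b5,right), free(left), robot_in(rmA)}

== RESULT ==
["ball_in(b1,rmA)", "carry(b5,right)", "free(left)", "robot_in(rmA)"]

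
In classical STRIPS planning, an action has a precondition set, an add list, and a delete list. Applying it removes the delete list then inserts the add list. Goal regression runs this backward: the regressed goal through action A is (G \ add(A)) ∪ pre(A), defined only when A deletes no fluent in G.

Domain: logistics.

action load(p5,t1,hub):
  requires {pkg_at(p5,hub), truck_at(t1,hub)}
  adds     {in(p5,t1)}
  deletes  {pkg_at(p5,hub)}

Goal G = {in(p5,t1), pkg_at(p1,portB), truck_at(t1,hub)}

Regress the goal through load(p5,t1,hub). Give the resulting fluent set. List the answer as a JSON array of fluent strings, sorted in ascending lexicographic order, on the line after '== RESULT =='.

Compute (G \ add) ∪ pre:
  G ∩ del = {}  (empty — regression defined)
  G \ add = {in(p5,t1), pkg_at(p1,portB), truck_at(t1,hub)} \ {in(p5,t1)} = {pkg_at(p1,portB), truck_at(t1,hub)}
  ∪ pre   = {pkg_at(p1,portB), truck_at(t1,hub)} ∪ {pkg_at(p5,hub), truck_at(t1,hub)}
          = {pkg_at(p1,portB), pkg_at(p5,hub), truck_at(t1,hub)}

== RESULT ==
["pkg_at(p1,portB)", "pkg_at(p5,hub)", "truck_at(t1,hub)"]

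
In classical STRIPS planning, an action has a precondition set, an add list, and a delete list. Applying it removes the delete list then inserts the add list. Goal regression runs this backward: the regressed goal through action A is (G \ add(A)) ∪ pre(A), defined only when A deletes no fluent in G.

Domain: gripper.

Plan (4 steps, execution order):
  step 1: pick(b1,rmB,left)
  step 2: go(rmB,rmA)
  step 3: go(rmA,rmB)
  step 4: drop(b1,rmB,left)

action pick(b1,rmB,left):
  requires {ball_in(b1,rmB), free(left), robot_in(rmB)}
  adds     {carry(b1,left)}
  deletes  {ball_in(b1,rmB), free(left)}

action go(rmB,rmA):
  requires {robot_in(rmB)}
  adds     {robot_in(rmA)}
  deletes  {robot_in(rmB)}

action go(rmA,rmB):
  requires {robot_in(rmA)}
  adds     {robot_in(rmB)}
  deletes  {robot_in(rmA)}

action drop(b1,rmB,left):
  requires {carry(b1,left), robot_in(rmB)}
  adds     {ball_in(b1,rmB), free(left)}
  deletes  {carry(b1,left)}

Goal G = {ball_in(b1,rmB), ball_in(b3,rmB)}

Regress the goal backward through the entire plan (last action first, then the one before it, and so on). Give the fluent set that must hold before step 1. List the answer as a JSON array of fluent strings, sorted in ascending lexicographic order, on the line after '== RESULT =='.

Work backward from the goal:
  through step 4 (drop(b1,rmB,left)): drop {ball_in(b1,rmB)}, keep {ball_in(b3,rmB)}, require {carry(b1,left), robot_in(rmB)}
    → {ball_in(b3,rmB), carry(b1,left), robot_in(rmB)}
  through step 3 (go(rmA,rmB)): drop {robot_in(rmB)}, keep {ball_in(b3,rmB), carry(b1,left)}, require {robot_in(rmA)}
    → {ball_in(b3,rmB), carry(b1,left), robot_in(rmA)}
  through step 2 (go(rmB,rmA)): drop {robot_in(rmA)}, keep {ball_in(b3,rmB), carry(b1,left)}, require {robot_in(rmB)}
    → {ball_in(b3,rmB), carry(b1,left), robot_in(rmB)}
  through step 1 (pick(b1,rmB,left)): drop {carry(b1,left)}, keep {ball_in(b3,rmB), robot_in(rmB)}, require {ball_in(b1,rmB), free(left), robot_in(rmB)}
    → {ball_in(b1,rmB), ball_in(b3,rmB), free(left), robot_in(rmB)}

== RESULT ==
["ball_in(b1,rmB)", "ball_in(b3,rmB)", "free(left)", "robot_in(rmB)"]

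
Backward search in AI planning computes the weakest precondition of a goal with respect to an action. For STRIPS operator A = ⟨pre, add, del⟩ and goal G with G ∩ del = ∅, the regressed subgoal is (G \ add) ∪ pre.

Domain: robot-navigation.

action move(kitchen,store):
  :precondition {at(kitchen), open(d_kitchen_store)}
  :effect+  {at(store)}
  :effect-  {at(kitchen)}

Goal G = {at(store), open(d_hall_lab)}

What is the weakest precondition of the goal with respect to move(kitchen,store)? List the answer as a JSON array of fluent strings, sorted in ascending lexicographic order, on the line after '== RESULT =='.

Regress:
  G ∩ del = {}  (empty — regression defined)
  G \ add = {at(store), open(d_hall_lab)} \ {at(store)} = {open(d_hall_lab)}
  ∪ pre   = {open(d_hall_lab)} ∪ {at(kitchen), open(d_kitchen_store)}
          = {at(kitchen), open(d_hall_lab), open(d_kitchen_store)}

== RESULT ==
["at(kitchen)", "open(d_hall_lab)", "open(d_kitchen_store)"]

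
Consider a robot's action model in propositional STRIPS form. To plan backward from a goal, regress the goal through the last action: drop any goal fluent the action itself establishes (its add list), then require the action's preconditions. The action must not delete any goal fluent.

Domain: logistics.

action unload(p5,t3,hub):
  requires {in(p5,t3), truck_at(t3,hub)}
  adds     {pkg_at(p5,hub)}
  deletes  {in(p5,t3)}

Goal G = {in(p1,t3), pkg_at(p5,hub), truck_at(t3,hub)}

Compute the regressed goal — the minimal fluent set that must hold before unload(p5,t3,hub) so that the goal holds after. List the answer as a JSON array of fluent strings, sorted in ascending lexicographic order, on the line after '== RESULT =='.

Regress:
  G ∩ del = {}  (empty — regression defined)
  G \ add = {in(p1,t3), pkg_at(p5,hub), truck_at(t3,hub)} \ {pkg_at(p5,hub)} = {in(p1,t3), truck_at(t3,hub)}
  ∪ pre   = {in(p1,t3), truck_at(t3,hub)} ∪ {in(p5,t3), truck_at(t3,hub)}
          = {in(p1,t3), in(p5,t3), truck_at(t3,hub)}

== RESULT ==
["in(p1,t3)", "in(p5,t3)", "truck_at(t3,hub)"]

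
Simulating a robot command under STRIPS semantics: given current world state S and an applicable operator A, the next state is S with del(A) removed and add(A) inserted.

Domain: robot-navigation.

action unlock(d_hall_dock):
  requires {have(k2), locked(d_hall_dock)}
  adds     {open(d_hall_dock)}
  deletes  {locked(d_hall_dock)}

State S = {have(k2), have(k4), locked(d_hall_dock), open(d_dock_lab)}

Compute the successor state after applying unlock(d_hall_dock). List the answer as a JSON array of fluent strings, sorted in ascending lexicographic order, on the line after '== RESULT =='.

Progress:
  pre ⊆ S: {have(k2), locked(d_hall_dock)} ⊆ S  — applicable
  S \ del = {have(k2), have(k4), open(d_dock_lab)}
  ∪ add   = {have(k2), have(k4), open(d_dock_lab), open(d_hall_dock)}

== RESULT ==
["have(k2)", "have(k4)", "open(d_dock_lab)", "open(d_hall_dock)"]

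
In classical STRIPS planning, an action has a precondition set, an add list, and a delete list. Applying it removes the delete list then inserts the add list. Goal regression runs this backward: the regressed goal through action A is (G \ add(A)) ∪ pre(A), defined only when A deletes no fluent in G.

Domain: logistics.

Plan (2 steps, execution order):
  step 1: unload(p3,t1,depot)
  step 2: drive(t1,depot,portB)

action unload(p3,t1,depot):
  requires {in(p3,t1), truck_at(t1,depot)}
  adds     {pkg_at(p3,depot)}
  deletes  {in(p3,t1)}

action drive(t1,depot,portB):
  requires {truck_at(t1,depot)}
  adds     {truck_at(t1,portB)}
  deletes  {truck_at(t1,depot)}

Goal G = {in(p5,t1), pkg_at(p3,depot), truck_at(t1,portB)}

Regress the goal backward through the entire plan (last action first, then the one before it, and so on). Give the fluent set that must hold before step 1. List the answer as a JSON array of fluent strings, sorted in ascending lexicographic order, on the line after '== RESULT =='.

Regress step by step:
  through step 2 (drive(t1,depot,portB)): drop {truck_at(t1,portB)}, keep {in(p5,t1), pkg_at(p3,depot)}, require {truck_at(t1,depot)}
    → {in(p5,t1), pkg_at(p3,depot), truck_at(t1,depot)}
  through step 1 (unload(p3,t1,depot)): drop {pkg_at(p3,depot)}, keep {in(p5,t1), truck_at(t1,depot)}, require {in(p3,t1), truck_at(t1,depot)}
    → {in(p3,t1), in(p5,t1), truck_at(t1,depot)}

== RESULT ==
["in(p3,t1)", "in(p5,t1)", "truck_at(t1,depot)"]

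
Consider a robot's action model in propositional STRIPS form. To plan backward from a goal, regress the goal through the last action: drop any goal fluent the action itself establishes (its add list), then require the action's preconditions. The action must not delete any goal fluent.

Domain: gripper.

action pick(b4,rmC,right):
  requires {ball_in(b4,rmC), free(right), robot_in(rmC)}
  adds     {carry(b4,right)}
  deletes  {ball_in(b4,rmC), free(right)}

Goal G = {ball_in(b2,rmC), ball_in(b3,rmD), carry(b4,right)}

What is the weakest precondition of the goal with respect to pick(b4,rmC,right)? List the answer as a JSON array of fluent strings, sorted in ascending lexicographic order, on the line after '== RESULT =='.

Compute (G \ add) ∪ pre:
  G ∩ del = {}  (empty — regression defined)
  G \ add = {ball_in(b2,rmC), ball_in(b3,rmD), carry(b4,right)} \ {carry(b4,right)} = {ball_in(b2,rmC), ball_in(b3,rmD)}
  ∪ pre   = {ball_in(b2,rmC), ball_in(b3,rmD)} ∪ {ball_in(b4,rmC), free(right), robot_in(rmC)}
          = {ball_in(b2,rmC), ball_in(b3,rmD), ball_in(b4,rmC), free(right), robot_in(rmC)}

== RESULT ==
["ball_in(b2,rmC)", "ball_in(b3,rmD)", "ball_in(b4,rmC)", "free(right)", "robot_in(rmC)"]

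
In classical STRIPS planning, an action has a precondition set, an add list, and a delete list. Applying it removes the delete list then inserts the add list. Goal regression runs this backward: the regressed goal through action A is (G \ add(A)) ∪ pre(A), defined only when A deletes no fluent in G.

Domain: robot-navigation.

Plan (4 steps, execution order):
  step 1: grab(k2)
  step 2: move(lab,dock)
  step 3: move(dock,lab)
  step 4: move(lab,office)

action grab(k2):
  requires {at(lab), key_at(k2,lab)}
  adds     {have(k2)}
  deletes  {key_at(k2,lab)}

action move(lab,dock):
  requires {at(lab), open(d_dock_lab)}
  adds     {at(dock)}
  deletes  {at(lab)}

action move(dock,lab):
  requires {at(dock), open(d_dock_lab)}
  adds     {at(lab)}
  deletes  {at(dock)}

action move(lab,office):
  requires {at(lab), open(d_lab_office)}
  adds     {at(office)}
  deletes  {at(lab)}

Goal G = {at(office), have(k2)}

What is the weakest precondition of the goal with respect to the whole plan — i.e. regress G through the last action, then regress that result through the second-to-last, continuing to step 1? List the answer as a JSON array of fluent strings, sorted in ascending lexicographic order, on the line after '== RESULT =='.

Regress step by step:
  through step 4 (move(lab,office)): drop {at(office)}, keep {have(k2)}, require {at(lab), open(d_lab_office)}
    → {at(lab), have(k2), open(d_lab_office)}
  through step 3 (move(dock,lab)): drop {at(lab)}, keep {have(k2), open(d_lab_office)}, require {at(dock), open(d_dock_lab)}
    → {at(dock), have(k2), open(d_dock_lab), open(d_lab_office)}
  through step 2 (move(lab,dock)): drop {at(dock)}, keep {have(k2), open(d_dock_lab), open(d_lab_office)}, require {at(lab), open(d_dock_lab)}
    → {at(lab), have(k2), open(d_dock_lab), open(d_lab_office)}
  through step 1 (grab(k2)): drop {have(k2)}, keep {at(lab), open(d_dock_lab), open(d_lab_office)}, require {at(lab), key_at(k2,lab)}
    → {at(lab), key_at(k2,lab), open(d_dock_lab), open(d_lab_office)}

== RESULT ==
["at(lab)", "key_at(k2,lab)", "open(d_dock_lab)", "open(d_lab_office)"]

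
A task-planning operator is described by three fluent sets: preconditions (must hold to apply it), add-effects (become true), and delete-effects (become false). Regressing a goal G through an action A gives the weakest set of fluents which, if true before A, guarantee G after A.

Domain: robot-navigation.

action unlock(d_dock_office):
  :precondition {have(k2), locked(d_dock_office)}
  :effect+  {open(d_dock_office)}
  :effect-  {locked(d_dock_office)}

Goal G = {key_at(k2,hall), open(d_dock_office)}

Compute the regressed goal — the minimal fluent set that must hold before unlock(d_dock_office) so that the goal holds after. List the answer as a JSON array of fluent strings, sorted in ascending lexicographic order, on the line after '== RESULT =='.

Compute (G \ add) ∪ pre:
  G ∩ del = {}  (empty — regression defined)
  G \ add = {key_at(k2,hall), open(d_dock_office)} \ {open(d_dock_office)} = {key_at(k2,hall)}
  ∪ pre   = {key_at(k2,hall)} ∪ {have(k2), locked(d_dock_office)}
          = {have(k2), key_at(k2,hall), locked(d_dock_office)}

== RESULT ==
["have(k2)", "key_at(k2,hall)", "locked(d_dock_office)"]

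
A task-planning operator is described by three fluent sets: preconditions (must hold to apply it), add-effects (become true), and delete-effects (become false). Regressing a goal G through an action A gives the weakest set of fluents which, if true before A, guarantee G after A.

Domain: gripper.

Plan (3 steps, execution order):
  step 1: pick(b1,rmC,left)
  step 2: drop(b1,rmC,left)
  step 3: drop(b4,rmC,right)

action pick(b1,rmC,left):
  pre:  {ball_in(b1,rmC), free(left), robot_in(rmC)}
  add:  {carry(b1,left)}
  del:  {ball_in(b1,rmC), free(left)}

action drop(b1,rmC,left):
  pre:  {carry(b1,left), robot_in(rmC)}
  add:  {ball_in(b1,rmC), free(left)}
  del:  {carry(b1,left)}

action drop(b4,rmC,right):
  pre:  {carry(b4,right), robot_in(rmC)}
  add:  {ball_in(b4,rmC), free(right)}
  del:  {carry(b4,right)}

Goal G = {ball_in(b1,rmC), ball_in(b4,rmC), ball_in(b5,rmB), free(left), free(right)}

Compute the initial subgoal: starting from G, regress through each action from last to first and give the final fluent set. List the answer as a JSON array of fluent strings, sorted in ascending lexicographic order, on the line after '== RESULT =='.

Work backward from the goal:
  through step 3 (drop(b4,rmC,right)): drop {ball_in(b4,rmC), free(right)}, keep {ball_in(b1,rmC), ball_in(b5,rmB), free(left)}, require {carry(b4,right), robot_in(rmC)}
    → {ball_in(b1,rmC), ball_in(b5,rmB), carry(b4,right), free(left), robot_in(rmC)}
  through step 2 (drop(b1,rmC,left)): drop {ball_in(b1,rmC), free(left)}, keep {ball_in(b5,rmB), carry(b4,right), robot_in(rmC)}, require {carry(b1,left), robot_in(rmC)}
    → {ball_in(b5,rmB), carry(b1,left), carry(b4,right), robot_in(rmC)}
  through step 1 (pick(b1,rmC,left)): drop {carry(b1,left)}, keep {ball_in(b5,rmB), carry(b4,right), robot_in(rmC)}, require {ball_in(b1,rmC), free(left), robot_in(rmC)}
    → {ball_in(b1,rmC), ball_in(b5,rmB), carry(b4,right), free(left), robot_in(rmC)}

== RESULT ==
["ball_in(b1,rmC)", "ball_in(b5,rmB)", "carry(b4,right)", "free(left)", "robot_in(rmC)"]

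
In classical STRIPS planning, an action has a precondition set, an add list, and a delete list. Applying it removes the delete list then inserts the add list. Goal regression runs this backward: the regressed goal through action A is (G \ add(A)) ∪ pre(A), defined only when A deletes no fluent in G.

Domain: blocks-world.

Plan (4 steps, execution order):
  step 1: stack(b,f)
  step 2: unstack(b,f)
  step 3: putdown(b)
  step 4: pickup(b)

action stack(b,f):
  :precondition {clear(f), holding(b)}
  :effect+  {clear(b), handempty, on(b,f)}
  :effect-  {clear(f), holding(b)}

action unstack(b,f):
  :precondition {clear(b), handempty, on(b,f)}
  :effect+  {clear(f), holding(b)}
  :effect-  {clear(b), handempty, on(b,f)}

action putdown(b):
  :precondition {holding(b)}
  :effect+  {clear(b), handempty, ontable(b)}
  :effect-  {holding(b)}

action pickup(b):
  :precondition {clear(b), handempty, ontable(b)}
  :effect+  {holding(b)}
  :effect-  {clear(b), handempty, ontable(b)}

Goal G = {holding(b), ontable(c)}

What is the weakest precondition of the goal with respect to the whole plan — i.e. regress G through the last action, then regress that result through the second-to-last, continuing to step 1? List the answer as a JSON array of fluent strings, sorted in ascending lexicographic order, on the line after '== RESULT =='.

Regress step by step:
  through step 4 (pickup(b)): drop {holding(b)}, keep {ontable(c)}, require {clear(b), handempty, ontable(b)}
    → {clear(b), handempty, ontable(b), ontable(c)}
  through step 3 (putdown(b)): drop {clear(b), handempty, ontable(b)}, keep {ontable(c)}, require {holding(b)}
    → {holding(b), ontable(c)}
  through step 2 (unstack(b,f)): drop {holding(b)}, keep {ontable(c)}, require {clear(b), handempty, on(b,f)}
    → {clear(b), handempty, on(b,f), ontable(c)}
  through step 1 (stack(b,f)): drop {clear(b), handempty, on(b,f)}, keep {ontable(c)}, require {clear(f), holding(b)}
    → {clear(f), holding(b), ontable(c)}

== RESULT ==
["clear(f)", "holding(b)", "ontable(c)"]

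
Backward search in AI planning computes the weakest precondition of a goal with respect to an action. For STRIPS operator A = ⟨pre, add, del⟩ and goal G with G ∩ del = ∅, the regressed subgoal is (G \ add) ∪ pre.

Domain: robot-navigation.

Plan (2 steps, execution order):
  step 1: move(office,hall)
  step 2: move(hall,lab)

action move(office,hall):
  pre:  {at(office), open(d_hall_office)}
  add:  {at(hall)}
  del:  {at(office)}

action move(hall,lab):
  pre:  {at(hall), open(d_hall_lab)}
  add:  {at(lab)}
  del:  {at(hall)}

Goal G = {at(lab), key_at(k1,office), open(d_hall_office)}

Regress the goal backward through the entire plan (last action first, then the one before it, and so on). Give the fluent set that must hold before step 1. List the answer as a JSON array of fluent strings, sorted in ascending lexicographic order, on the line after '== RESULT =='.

Work backward from the goal:
  through step 2 (move(hall,lab)): drop {at(lab)}, keep {key_at(k1,office), open(d_hall_office)}, require {at(hall), open(d_hall_lab)}
    → {at(hall), key_at(k1,office), open(d_hall_lab), open(d_hall_office)}
  through step 1 (move(office,hall)): drop {at(hall)}, keep {key_at(k1,office), open(d_hall_lab), open(d_hall_office)}, require {at(office), open(d_hall_office)}
    → {at(office), key_at(k1,office), open(d_hall_lab), open(d_hall_office)}

== RESULT ==
["at(office)", "key_at(k1,office)", "open(d_hall_lab)", "open(d_hall_office)"]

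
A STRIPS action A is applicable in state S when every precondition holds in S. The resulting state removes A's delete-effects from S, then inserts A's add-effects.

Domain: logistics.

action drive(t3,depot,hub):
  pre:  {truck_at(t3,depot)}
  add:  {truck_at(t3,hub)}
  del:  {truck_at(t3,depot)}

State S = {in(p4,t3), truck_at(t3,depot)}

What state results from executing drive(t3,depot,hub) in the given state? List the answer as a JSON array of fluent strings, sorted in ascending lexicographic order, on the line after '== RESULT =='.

Compute (S \ del) ∪ add:
  pre ⊆ S: {truck_at(t3,depot)} ⊆ S  — applicable
  S \ del = {in(p4,t3)}
  ∪ add   = {in(p4,t3), truck_at(t3,hub)}

== RESULT ==
["in(p4,t3)", "truck_at(t3,hub)"]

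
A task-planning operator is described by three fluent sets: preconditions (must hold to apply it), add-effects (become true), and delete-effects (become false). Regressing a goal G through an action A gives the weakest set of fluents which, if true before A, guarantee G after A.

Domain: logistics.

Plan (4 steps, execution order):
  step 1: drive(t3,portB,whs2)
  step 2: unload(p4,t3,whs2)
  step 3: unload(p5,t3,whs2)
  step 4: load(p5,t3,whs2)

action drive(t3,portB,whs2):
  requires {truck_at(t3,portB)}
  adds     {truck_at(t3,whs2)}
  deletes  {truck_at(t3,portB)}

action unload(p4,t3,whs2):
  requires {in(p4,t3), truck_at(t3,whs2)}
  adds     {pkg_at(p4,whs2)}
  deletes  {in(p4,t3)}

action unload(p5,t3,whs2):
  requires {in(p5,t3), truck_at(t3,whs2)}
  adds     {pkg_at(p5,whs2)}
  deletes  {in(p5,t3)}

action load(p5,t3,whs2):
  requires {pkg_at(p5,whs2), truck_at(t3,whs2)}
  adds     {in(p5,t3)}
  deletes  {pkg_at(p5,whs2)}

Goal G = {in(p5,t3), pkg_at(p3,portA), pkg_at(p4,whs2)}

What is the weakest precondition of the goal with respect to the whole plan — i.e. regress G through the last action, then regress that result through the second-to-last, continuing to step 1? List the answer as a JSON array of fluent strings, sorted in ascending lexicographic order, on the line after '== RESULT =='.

Work backward from the goal:
  through step 4 (load(p5,t3,whs2)): drop {in(p5,t3)}, keep {pkg_at(p3,portA), pkg_at(p4,whs2)}, require {pkg_at(p5,whs2), truck_at(t3,whs2)}
    → {pkg_at(p3,portA), pkg_at(p4,whs2), pkg_at(p5,whs2), truck_at(t3,whs2)}
  through step 3 (unload(p5,t3,whs2)): drop {pkg_at(p5,whs2)}, keep {pkg_at(p3,portA), pkg_at(p4,whs2), truck_at(t3,whs2)}, require {in(p5,t3), truck_at(t3,whs2)}
    → {in(p5,t3), pkg_at(p3,portA), pkg_at(p4,whs2), truck_at(t3,whs2)}
  through step 2 (unload(p4,t3,whs2)): drop {pkg_at(p4,whs2)}, keep {in(p5,t3), pkg_at(p3,portA), truck_at(t3,whs2)}, require {in(p4,t3), truck_at(t3,whs2)}
    → {in(p4,t3), in(p5,t3), pkg_at(p3,portA), truck_at(t3,whs2)}
  through step 1 (drive(t3,portB,whs2)): drop {truck_at(t3,whs2)}, keep {in(p4,t3), in(p5,t3), pkg_at(p3,portA)}, require {truck_at(t3,portB)}
    → {in(p4,t3), in(p5,t3), pkg_at(p3,portA), truck_at(t3,portB)}

== RESULT ==
["in(p4,t3)", "in(p5,t3)", "pkg_at(p3,portA)", "truck_at(t3,portB)"]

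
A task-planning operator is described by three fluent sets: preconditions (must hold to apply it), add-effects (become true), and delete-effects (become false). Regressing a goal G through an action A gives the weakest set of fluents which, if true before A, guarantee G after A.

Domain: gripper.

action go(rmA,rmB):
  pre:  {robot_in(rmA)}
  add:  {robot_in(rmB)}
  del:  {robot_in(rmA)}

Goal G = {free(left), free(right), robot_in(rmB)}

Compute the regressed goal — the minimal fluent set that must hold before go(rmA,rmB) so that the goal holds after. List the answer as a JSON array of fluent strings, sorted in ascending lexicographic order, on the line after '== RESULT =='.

Compute (G \ add) ∪ pre:
  G ∩ del = {}  (empty — regression defined)
  G \ add = {free(left), free(right), robot_in(rmB)} \ {robot_in(rmB)} = {free(left), free(right)}
  ∪ pre   = {free(left), free(right)} ∪ {robot_in(rmA)}
          = {free(left), free(right), robot_in(rmA)}

== RESULT ==
["free(left)", "free(right)", "robot_in(rmA)"]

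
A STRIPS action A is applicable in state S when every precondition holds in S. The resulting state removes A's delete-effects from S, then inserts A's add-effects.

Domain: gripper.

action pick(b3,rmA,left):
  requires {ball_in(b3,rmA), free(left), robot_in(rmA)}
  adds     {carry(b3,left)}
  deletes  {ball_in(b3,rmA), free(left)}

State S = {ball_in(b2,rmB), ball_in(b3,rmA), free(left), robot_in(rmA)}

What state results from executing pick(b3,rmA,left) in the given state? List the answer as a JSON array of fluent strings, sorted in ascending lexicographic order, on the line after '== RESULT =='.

Progress:
  pre ⊆ S: {ball_in(b3,rmA), free(left), robot_in(rmA)} ⊆ S  — applicable
  S \ del = {ball_in(b2,rmB), robot_in(rmA)}
  ∪ add   = {ball_in(b2,rmB), carry(b3,left), robot_in(rmA)}

== RESULT ==
["ball_in(b2,rmB)", "carry(b3,left)", "robot_in(rmA)"]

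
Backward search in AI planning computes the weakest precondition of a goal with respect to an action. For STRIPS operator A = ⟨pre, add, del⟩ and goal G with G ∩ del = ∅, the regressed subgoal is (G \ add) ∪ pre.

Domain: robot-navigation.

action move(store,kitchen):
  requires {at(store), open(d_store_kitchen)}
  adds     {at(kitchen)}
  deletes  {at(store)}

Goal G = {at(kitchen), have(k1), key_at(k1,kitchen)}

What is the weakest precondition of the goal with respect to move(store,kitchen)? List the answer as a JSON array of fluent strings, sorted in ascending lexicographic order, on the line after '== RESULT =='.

Compute (G \ add) ∪ pre:
  G ∩ del = {}  (empty — regression defined)
  G \ add = {at(kitchen), have(k1), key_at(k1,kitchen)} \ {at(kitchen)} = {have(k1), key_at(k1,kitchen)}
  ∪ pre   = {have(k1), key_at(k1,kitchen)} ∪ {at(store), open(d_store_kitchen)}
          = {at(store), have(k1), key_at(k1,kitchen), open(d_store_kitchen)}

== RESULT ==
["at(store)", "have(k1)", "key_at(k1,kitchen)", "open(d_store_kitchen)"]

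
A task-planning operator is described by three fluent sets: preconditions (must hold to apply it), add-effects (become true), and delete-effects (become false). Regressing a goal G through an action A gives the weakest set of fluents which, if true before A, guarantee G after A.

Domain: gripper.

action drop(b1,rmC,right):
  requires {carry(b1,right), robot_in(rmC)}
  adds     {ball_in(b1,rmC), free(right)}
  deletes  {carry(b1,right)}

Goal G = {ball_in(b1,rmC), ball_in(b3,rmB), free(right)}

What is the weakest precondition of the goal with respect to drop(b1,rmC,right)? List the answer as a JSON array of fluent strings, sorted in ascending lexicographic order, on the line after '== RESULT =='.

Compute (G \ add) ∪ pre:
  G ∩ del = {}  (empty — regression defined)
  G \ add = {ball_in(b1,rmC), ball_in(b3,rmB), free(right)} \ {ball_in(b1,rmC), free(right)} = {ball_in(b3,rmB)}
  ∪ pre   = {ball_in(b3,rmB)} ∪ {carry(b1,right), robot_in(rmC)}
          = {ball_in(b3,rmB), carry(b1,right), robot_in(rmC)}

== RESULT ==
["ball_in(b3,rmB)", "carry(b1,right)", "robot_in(rmC)"]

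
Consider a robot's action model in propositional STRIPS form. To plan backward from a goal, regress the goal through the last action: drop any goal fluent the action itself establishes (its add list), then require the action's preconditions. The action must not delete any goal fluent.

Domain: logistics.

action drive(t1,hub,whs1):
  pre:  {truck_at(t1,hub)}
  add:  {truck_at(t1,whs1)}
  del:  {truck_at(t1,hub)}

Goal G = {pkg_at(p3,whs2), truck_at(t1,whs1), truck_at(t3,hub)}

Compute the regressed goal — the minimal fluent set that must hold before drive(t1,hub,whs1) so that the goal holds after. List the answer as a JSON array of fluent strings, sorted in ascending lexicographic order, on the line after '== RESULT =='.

Regress:
  G ∩ del = {}  (empty — regression defined)
  G \ add = {pkg_at(p3,whs2), truck_at(t1,whs1), truck_at(t3,hub)} \ {truck_at(t1,whs1)} = {pkg_at(p3,whs2), truck_at(t3,hub)}
  ∪ pre   = {pkg_at(p3,whs2), truck_at(t3,hub)} ∪ {truck_at(t1,hub)}
          = {pkg_at(p3,whs2), truck_at(t1,hub), truck_at(t3,hub)}

== RESULT ==
["pkg_at(p3,whs2)", "truck_at(t1,hub)", "truck_at(t3,hub)"]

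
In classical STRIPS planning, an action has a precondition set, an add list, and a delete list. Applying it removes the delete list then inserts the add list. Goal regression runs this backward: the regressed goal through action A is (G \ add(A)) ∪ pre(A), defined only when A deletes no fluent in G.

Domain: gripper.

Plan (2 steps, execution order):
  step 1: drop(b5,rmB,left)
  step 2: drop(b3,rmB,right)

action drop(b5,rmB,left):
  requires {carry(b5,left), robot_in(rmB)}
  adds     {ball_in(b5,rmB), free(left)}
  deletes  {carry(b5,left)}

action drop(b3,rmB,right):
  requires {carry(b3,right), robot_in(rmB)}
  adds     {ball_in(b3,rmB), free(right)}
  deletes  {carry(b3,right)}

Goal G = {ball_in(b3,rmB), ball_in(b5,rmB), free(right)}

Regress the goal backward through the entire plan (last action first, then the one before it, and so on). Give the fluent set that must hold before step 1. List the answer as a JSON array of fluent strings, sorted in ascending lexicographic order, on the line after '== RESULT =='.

Work backward from the goal:
  through step 2 (drop(b3,rmB,right)): drop {ball_in(b3,rmB), free(right)}, keep {ball_in(b5,rmB)}, require {carry(b3,right), robot_in(rmB)}
    → {ball_in(b5,rmB), carry(b3,right), robot_in(rmB)}
  through step 1 (drop(b5,rmB,left)): drop {ball_in(b5,rmB)}, keep {carry(b3,right), robot_in(rmB)}, require {carry(b5,left), robot_in(rmB)}
    → {carry(b3,right), carry(b5,left), robot_in(rmB)}

== RESULT ==
["carry(b3,right)", "carry(b5,left)", "robot_in(rmB)"]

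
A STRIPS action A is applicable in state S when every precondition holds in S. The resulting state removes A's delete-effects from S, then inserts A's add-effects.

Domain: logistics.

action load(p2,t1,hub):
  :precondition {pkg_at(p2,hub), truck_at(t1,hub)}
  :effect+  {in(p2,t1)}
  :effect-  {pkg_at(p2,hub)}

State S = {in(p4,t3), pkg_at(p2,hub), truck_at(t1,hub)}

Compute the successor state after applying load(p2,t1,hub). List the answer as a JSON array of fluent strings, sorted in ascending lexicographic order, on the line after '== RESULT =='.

Progress:
  pre ⊆ S: {pkg_at(p2,hub), truck_at(t1,hub)} ⊆ S  — applicable
  S \ del = {in(p4,t3), truck_at(t1,hub)}
  ∪ add   = {in(p2,t1), in(p4,t3), truck_at(t1,hub)}

== RESULT ==
["in(p2,t1)", "in(p4,t3)", "truck_at(t1,hub)"]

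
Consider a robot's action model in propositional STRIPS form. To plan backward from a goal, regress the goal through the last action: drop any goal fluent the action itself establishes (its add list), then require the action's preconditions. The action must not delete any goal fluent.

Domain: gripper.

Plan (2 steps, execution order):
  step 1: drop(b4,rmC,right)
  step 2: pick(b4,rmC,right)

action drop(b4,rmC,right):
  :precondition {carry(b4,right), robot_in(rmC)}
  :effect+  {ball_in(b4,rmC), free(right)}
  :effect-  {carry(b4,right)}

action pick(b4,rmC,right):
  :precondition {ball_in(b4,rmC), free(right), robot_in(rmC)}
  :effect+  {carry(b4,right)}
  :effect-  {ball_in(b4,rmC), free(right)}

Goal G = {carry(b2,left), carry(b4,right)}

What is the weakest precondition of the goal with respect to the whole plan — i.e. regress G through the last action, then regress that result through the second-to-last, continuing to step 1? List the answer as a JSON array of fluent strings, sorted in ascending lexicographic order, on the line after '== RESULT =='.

Regress step by step:
  through step 2 (pick(b4,rmC,right)): drop {carry(b4,right)}, keep {carry(b2,left)}, require {ball_in(b4,rmC), free(right), robot_in(rmC)}
    → {ball_in(b4,rmC), carry(b2,left), free(right), robot_in(rmC)}
  through step 1 (drop(b4,rmC,right)): drop {ball_in(b4,rmC), free(right)}, keep {carry(b2,left), robot_in(rmC)}, require {carry(b4,right), robot_in(rmC)}
    → {carry(b2,left), carry(b4,right), robot_in(rmC)}

== RESULT ==
["carry(b2,left)", "carry(b4,right)", "robot_in(rmC)"]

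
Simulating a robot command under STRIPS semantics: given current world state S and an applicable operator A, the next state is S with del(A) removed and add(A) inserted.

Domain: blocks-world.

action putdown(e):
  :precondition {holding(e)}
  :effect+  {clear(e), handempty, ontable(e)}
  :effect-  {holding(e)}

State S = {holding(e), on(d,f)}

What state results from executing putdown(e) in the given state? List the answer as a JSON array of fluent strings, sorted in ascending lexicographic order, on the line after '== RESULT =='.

Compute (S \ del) ∪ add:
  pre ⊆ S: {holding(e)} ⊆ S  — applicable
  S \ del = {on(d,f)}
  ∪ add   = {clear(e), handempty, on(d,f), ontable(e)}

== RESULT ==
["clear(e)", "handempty", "on(d,f)", "ontable(e)"]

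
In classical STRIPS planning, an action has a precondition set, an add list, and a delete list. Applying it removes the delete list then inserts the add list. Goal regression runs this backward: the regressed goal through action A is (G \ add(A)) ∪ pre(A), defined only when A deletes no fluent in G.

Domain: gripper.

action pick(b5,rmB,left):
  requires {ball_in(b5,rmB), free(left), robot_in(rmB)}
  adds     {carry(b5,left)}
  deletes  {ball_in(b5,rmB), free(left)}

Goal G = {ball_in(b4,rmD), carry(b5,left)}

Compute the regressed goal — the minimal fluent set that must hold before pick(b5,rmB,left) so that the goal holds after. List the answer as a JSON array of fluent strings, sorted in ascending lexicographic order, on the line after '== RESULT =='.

Compute (G \ add) ∪ pre:
  G ∩ del = {}  (empty — regression defined)
  G \ add = {ball_in(b4,rmD), carry(b5,left)} \ {carry(b5,left)} = {ball_in(b4,rmD)}
  ∪ pre   = {ball_in(b4,rmD)} ∪ {ball_in(b5,rmB), free(left), robot_in(rmB)}
          = {ball_in(b4,rmD), ball_in(b5,rmB), free(left), robot_in(rmB)}

== RESULT ==
["ball_in(b4,rmD)", "ball_in(b5,rmB)", "free(left)", "robot_in(rmB)"]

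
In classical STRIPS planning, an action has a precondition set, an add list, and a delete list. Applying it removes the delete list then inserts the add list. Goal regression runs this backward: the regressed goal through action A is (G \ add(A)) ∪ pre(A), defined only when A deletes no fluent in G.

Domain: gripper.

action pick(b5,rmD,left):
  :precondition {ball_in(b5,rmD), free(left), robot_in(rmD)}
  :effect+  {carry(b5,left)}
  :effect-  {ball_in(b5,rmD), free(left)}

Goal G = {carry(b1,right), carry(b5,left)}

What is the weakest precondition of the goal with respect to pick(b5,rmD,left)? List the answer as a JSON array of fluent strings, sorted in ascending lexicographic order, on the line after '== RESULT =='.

Compute (G \ add) ∪ pre:
  G ∩ del = {}  (empty — regression defined)
  G \ add = {carry(b1,right), carry(b5,left)} \ {carry(b5,left)} = {carry(b1,right)}
  ∪ pre   = {carry(b1,right)} ∪ {ball_in(b5,rmD), free(left), robot_in(rmD)}
          = {ball_in(b5,rmD), carry(b1,right), free(left), robot_in(rmD)}

== RESULT ==
["ball_in(b5,rmD)", "carry(b1,right)", "free(left)", "robot_in(rmD)"]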